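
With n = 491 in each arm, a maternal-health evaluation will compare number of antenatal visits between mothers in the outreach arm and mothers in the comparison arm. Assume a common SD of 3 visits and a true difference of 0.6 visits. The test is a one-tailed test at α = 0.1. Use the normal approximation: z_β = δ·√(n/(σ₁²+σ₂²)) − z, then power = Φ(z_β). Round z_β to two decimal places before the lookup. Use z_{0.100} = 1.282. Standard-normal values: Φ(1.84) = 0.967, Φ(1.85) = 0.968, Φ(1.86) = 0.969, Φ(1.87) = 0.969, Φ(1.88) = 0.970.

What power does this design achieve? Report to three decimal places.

Power ≈ 0.968

z_β = δ·√(n/(σ₁²+σ₂²)) − z_α
    = 0.6 · √(491/18) − 1.282
    = 0.6 · 5.22281 − 1.282
    = 3.1337 − 1.282 = 1.8517 → 1.85
Power = Φ(1.85) = 0.968.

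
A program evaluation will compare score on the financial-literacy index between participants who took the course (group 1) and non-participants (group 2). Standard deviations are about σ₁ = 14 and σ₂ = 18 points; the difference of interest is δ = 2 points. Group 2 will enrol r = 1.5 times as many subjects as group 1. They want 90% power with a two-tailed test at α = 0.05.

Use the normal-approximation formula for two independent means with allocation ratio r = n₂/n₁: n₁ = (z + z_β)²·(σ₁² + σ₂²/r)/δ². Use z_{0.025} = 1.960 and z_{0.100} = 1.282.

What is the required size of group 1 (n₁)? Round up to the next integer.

n₁ = 1083

n₁ = (z_{α/2} + z_β)² · (σ₁² + σ₂²/r) / δ²
   = (1.960 + 1.282)² · (14² + 18²/1.5) / 2²
   = 10.5106 · (196 + 216) / 4
   = 10.5106 · 412 / 4
   = 1082.59
Round up → n₁ = 1083; n₂ = r·n₁ = 1.5 × 1083 = 1625.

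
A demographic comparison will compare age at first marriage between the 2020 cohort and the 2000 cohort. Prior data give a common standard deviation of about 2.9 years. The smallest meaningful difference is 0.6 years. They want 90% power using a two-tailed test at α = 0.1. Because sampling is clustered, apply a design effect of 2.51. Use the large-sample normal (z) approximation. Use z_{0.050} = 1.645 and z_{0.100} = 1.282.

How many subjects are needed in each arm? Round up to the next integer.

n = (z_{α/2} + z_β)² · (σ₁² + σ₂²) / δ²
  = (1.645 + 1.282)² · (2·2.9² = 16.82) / 0.6²
  = 8.5673 · 16.82 / 0.36
  = 400.28
Design effect: 2.51 × 400.28 = 1004.71.
Round up → n = 1005 per group.

n = 1005 per group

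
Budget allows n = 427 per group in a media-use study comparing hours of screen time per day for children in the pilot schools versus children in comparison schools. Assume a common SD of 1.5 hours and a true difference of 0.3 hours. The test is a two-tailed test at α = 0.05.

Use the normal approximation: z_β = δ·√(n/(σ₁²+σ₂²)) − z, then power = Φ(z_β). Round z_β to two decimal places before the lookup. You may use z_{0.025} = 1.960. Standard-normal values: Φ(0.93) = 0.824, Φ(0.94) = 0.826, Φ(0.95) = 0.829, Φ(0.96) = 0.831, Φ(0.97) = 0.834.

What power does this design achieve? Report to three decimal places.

Power ≈ 0.831

z_β = δ·√(n/(σ₁²+σ₂²)) − z_{α/2}
    = 0.3 · √(427/4.5) − 1.960
    = 0.3 · 9.74109 − 1.960
    = 2.9223 − 1.960 = 0.9623 → 0.96
Power = Φ(0.96) = 0.831.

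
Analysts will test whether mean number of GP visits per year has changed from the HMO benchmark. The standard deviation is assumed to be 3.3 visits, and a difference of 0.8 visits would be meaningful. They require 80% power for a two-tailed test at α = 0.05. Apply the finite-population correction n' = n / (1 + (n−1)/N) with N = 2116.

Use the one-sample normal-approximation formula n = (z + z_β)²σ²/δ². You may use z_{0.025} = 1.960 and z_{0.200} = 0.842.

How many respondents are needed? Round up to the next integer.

n = (z_{α/2} + z_β)² · σ² / δ²
  = (1.960 + 0.842)² · 3.3² / 0.8²
  = 7.8512 · 10.89 / 0.64
  = 133.59
Finite-population correction (N = 2116): 133.59 / (1 + (133.59 − 1)/2116) = 125.72.
Round up → n = 126.

n = 126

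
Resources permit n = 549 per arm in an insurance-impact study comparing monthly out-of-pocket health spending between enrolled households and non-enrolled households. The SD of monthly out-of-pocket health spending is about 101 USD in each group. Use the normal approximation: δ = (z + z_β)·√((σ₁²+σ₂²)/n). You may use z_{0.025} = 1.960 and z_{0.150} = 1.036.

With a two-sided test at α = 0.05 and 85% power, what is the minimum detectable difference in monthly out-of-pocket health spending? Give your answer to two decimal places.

δ = (z_{α/2} + z_β) · √((σ₁²+σ₂²)/n)
  = (1.960 + 1.036) · √(20402/549)
  = 2.996 · √37.1621
  = 2.996 · 6.0961
  = 18.2638

Minimum detectable difference ≈ 18.26 USD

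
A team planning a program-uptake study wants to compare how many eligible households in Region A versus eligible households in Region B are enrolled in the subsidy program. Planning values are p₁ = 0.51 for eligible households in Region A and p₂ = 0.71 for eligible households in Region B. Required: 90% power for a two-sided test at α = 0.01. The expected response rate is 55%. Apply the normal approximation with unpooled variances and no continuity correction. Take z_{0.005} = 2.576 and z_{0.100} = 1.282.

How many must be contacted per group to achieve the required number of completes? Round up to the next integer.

n = (z_{α/2} + z_β)² · [p₁(1−p₁) + p₂(1−p₂)] / (p₁ − p₂)²
  = (2.576 + 1.282)² · (0.51·0.49 + 0.71·0.29) / (-0.20)²
  = (3.858)² · (0.2499 + 0.2059) / 0.0400
  = 14.8842 · 0.4558 / 0.0400
  = 169.61
Adjust for 55% response: 169.61 / 0.55 = 308.37.
Round up → n = 309 per group.

n = 309 per group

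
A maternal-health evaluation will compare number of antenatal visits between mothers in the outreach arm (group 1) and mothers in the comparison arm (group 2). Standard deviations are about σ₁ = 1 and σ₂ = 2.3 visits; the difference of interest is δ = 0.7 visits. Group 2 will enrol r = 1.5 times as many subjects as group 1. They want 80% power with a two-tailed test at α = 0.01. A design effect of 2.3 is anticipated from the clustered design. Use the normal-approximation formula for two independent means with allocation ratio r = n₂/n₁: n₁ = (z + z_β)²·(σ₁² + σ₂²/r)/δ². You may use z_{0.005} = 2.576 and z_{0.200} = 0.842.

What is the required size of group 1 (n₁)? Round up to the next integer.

n₁ = 249

n₁ = (z_{α/2} + z_β)² · (σ₁² + σ₂²/r) / δ²
   = (2.576 + 0.842)² · (1² + 2.3²/1.5) / 0.7²
   = 11.6827 · (1 + 3.5267) / 0.49
   = 11.6827 · 4.5267 / 0.49
   = 107.93
Design effect: 2.3 × 107.93 = 248.23.
Round up → n₁ = 249; n₂ = r·n₁ = 1.5 × 249 = 374.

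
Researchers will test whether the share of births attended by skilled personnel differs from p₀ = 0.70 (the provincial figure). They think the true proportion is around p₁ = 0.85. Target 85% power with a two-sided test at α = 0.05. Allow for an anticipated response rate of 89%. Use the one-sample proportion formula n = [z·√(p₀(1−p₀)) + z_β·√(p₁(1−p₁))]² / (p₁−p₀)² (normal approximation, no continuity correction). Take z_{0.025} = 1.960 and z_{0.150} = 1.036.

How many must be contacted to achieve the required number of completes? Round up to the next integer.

n = 81

n = [z_{α/2}·√(p₀q₀) + z_β·√(p₁q₁)]² / (p₁ − p₀)²
  = [1.960·√(0.70·0.30) + 1.036·√(0.85·0.15)]² / (0.15)²
  = [1.960·0.4583 + 1.036·0.3571]² / 0.0225
  = [1.2681]² / 0.0225
  = 71.47
Adjust for 89% response: 71.47 / 0.89 = 80.30.
Round up → n = 81.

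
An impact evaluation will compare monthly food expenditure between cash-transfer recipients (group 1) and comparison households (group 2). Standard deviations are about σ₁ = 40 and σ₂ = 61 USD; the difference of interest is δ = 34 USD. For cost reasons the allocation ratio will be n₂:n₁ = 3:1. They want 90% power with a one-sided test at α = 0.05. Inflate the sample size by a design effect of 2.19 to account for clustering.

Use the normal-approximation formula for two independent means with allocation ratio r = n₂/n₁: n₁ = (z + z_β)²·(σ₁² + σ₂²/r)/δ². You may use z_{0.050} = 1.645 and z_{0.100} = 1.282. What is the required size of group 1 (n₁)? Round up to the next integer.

n₁ = 47

n₁ = (z_α + z_β)² · (σ₁² + σ₂²/r) / δ²
   = (1.645 + 1.282)² · (40² + 61²/3) / 34²
   = 8.5673 · (1600 + 1240.3) / 1156
   = 8.5673 · 2840.3 / 1156
   = 21.05
Design effect: 2.19 × 21.05 = 46.10.
Round up → n₁ = 47; n₂ = r·n₁ = 3 × 47 = 141.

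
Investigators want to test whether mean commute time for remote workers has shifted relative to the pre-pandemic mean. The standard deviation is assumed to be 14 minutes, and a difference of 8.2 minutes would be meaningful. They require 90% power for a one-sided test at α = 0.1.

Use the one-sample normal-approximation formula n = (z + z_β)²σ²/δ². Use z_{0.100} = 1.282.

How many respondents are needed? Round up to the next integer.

n = 20

n = (z_α + z_β)² · σ² / δ²
  = (1.282 + 1.282)² · 14² / 8.2²
  = 6.5741 · 196 / 67.24
  = 19.16
Round up → n = 20.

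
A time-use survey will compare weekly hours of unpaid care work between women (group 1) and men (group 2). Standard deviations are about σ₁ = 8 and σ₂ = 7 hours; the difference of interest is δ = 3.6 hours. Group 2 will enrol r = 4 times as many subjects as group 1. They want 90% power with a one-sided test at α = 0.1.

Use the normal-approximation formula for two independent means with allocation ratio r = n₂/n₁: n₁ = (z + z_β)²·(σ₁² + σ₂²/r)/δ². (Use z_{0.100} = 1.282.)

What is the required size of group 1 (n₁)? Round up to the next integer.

n₁ = 39

n₁ = (z_α + z_β)² · (σ₁² + σ₂²/r) / δ²
   = (1.282 + 1.282)² · (8² + 7²/4) / 3.6²
   = 6.5741 · (64 + 12.25) / 12.96
   = 6.5741 · 76.25 / 12.96
   = 38.68
Round up → n₁ = 39; n₂ = r·n₁ = 4 × 39 = 156.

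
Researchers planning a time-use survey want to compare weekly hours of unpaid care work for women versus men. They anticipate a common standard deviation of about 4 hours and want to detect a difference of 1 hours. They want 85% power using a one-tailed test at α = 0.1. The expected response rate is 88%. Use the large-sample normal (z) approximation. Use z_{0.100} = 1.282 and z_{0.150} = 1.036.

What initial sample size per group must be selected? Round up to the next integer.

n = (z_α + z_β)² · (σ₁² + σ₂²) / δ²
  = (1.282 + 1.036)² · (2·4² = 32) / 1²
  = 5.3731 · 32 / 1
  = 171.94
Adjust for 88% response: 171.94 / 0.88 = 195.39.
Round up → n = 196 per group.

n = 196 per group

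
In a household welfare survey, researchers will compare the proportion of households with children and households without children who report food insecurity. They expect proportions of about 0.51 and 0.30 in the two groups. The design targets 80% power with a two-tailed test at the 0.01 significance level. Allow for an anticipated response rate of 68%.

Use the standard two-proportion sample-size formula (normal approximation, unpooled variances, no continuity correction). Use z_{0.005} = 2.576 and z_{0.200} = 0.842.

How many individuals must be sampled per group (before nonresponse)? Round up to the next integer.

n = (z_{α/2} + z_β)² · [p₁(1−p₁) + p₂(1−p₂)] / (p₁ − p₂)²
  = (2.576 + 0.842)² · (0.51·0.49 + 0.30·0.70) / (0.21)²
  = (3.418)² · (0.2499 + 0.2100) / 0.0441
  = 11.6827 · 0.4599 / 0.0441
  = 121.83
Adjust for 68% response: 121.83 / 0.68 = 179.17.
Round up → n = 180 per group.

n = 180 per group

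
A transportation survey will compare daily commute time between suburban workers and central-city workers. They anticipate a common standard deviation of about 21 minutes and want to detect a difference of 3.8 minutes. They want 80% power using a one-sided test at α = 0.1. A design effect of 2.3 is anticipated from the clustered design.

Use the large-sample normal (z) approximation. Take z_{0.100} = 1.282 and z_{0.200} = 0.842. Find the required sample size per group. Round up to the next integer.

n = (z_α + z_β)² · (σ₁² + σ₂²) / δ²
  = (1.282 + 0.842)² · (2·21² = 882) / 3.8²
  = 4.5114 · 882 / 14.44
  = 275.56
Design effect: 2.3 × 275.56 = 633.78.
Round up → n = 634 per group.

n = 634 per group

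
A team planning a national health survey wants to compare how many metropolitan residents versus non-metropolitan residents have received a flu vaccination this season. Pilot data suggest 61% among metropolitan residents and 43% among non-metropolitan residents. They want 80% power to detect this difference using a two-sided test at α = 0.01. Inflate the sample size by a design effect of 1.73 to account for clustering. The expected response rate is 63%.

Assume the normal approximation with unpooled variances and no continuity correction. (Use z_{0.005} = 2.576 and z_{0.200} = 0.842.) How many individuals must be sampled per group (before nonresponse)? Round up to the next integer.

n = 479 per group

n = (z_{α/2} + z_β)² · [p₁(1−p₁) + p₂(1−p₂)] / (p₁ − p₂)²
  = (2.576 + 0.842)² · (0.61·0.39 + 0.43·0.57) / (0.18)²
  = (3.418)² · (0.2379 + 0.2451) / 0.0324
  = 11.6827 · 0.4830 / 0.0324
  = 174.16
Design effect: 1.73 × 174.16 = 301.30.
Adjust for 63% response: 301.30 / 0.63 = 478.25.
Round up → n = 479 per group.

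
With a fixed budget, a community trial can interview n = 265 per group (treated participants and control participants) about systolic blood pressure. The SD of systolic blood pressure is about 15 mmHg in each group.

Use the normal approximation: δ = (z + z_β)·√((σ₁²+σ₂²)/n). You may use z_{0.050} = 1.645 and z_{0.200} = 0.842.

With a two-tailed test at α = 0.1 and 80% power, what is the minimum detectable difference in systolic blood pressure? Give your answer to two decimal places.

δ = (z_{α/2} + z_β) · √((σ₁²+σ₂²)/n)
  = (1.645 + 0.842) · √(450/265)
  = 2.487 · √1.6981
  = 2.487 · 1.3031
  = 3.2409

Minimum detectable difference ≈ 3.24 mmHg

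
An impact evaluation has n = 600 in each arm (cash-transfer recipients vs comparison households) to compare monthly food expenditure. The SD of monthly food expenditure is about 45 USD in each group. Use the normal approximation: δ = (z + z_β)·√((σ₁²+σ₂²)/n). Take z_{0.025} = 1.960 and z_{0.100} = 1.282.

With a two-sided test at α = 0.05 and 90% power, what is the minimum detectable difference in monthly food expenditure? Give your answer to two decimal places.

δ = (z_{α/2} + z_β) · √((σ₁²+σ₂²)/n)
  = (1.960 + 1.282) · √(4050/600)
  = 3.242 · √6.75
  = 3.242 · 2.5981
  = 8.4230

Minimum detectable difference ≈ 8.42 USD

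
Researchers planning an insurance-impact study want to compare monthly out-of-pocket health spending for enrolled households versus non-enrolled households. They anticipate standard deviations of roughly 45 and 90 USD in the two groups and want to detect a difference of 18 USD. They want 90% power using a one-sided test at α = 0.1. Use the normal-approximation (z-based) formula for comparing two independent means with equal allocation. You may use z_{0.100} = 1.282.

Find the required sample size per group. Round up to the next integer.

n = 206 per group

n = (z_α + z_β)² · (σ₁² + σ₂²) / δ²
  = (1.282 + 1.282)² · (45² + 90² = 10125) / 18²
  = 6.5741 · 10125 / 324
  = 205.44
Round up → n = 206 per group.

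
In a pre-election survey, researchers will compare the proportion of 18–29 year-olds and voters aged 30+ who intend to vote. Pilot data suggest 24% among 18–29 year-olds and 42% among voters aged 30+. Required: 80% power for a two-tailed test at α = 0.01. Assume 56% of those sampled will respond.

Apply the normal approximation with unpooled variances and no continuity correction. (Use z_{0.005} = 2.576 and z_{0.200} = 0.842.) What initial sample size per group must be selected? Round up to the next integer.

n = (z_{α/2} + z_β)² · [p₁(1−p₁) + p₂(1−p₂)] / (p₁ − p₂)²
  = (2.576 + 0.842)² · (0.24·0.76 + 0.42·0.58) / (-0.18)²
  = (3.418)² · (0.1824 + 0.2436) / 0.0324
  = 11.6827 · 0.4260 / 0.0324
  = 153.61
Adjust for 56% response: 153.61 / 0.56 = 274.30.
Round up → n = 275 per group.

n = 275 per group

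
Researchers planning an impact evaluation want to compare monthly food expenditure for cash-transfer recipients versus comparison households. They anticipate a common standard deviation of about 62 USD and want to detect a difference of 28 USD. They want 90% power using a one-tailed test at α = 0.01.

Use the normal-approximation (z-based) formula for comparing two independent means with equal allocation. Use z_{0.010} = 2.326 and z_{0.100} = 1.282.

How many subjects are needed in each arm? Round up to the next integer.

n = (z_α + z_β)² · (σ₁² + σ₂²) / δ²
  = (2.326 + 1.282)² · (2·62² = 7688) / 28²
  = 13.0177 · 7688 / 784
  = 127.65
Round up → n = 128 per group.

n = 128 per group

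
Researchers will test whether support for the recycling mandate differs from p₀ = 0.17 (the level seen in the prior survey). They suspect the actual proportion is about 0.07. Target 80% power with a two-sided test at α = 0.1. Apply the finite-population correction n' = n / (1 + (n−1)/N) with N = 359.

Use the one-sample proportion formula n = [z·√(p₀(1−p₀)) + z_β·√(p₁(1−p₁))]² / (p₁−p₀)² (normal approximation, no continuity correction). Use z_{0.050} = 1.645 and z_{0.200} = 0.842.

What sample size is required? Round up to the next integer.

n = 59

n = [z_{α/2}·√(p₀q₀) + z_β·√(p₁q₁)]² / (p₁ − p₀)²
  = [1.645·√(0.17·0.83) + 0.842·√(0.07·0.93)]² / (-0.10)²
  = [1.645·0.3756 + 0.842·0.2551]² / 0.0100
  = [0.8327]² / 0.0100
  = 69.35
Finite-population correction (N = 359): 69.35 / (1 + (69.35 − 1)/359) = 58.26.
Round up → n = 59.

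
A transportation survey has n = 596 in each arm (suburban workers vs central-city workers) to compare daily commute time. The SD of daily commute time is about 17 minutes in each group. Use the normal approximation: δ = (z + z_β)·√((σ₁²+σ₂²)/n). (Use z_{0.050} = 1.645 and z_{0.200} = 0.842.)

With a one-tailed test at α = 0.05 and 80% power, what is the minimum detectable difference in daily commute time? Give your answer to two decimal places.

δ = (z_α + z_β) · √((σ₁²+σ₂²)/n)
  = (1.645 + 0.842) · √(578/596)
  = 2.487 · √0.9698
  = 2.487 · 0.9848
  = 2.4492

Minimum detectable difference ≈ 2.45 minutes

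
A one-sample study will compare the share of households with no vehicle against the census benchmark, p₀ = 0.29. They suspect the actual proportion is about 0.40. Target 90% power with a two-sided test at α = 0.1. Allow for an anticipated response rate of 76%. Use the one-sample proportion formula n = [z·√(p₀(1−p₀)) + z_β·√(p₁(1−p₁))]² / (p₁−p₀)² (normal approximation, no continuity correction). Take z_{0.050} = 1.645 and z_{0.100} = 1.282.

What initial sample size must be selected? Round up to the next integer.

n = [z_{α/2}·√(p₀q₀) + z_β·√(p₁q₁)]² / (p₁ − p₀)²
  = [1.645·√(0.29·0.71) + 1.282·√(0.40·0.60)]² / (0.11)²
  = [1.645·0.4538 + 1.282·0.4899]² / 0.0121
  = [1.3745]² / 0.0121
  = 156.13
Adjust for 76% response: 156.13 / 0.76 = 205.44.
Round up → n = 206.

n = 206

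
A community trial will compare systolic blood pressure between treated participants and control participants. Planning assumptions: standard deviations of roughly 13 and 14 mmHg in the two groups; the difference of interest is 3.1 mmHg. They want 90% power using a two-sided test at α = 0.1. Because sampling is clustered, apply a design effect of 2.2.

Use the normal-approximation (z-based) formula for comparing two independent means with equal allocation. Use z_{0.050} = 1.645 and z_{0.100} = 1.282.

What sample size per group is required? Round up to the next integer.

n = 716 per group

n = (z_{α/2} + z_β)² · (σ₁² + σ₂²) / δ²
  = (1.645 + 1.282)² · (13² + 14² = 365) / 3.1²
  = 8.5673 · 365 / 9.61
  = 325.40
Design effect: 2.2 × 325.40 = 715.88.
Round up → n = 716 per group.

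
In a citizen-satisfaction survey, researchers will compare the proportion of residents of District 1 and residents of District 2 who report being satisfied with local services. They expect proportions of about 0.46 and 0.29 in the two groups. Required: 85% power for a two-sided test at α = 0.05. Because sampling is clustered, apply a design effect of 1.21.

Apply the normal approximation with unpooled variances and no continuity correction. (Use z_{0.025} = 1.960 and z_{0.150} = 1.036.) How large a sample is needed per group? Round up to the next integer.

n = 171 per group

n = (z_{α/2} + z_β)² · [p₁(1−p₁) + p₂(1−p₂)] / (p₁ − p₂)²
  = (1.960 + 1.036)² · (0.46·0.54 + 0.29·0.71) / (0.17)²
  = (2.996)² · (0.2484 + 0.2059) / 0.0289
  = 8.9760 · 0.4543 / 0.0289
  = 141.10
Design effect: 1.21 × 141.10 = 170.73.
Round up → n = 171 per group.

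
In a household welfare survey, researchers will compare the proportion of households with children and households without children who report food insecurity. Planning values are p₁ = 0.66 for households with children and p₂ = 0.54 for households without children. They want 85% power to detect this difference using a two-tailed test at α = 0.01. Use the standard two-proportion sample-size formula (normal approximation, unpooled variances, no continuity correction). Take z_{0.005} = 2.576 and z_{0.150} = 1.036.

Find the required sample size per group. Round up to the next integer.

n = 429 per group

n = (z_{α/2} + z_β)² · [p₁(1−p₁) + p₂(1−p₂)] / (p₁ − p₂)²
  = (2.576 + 1.036)² · (0.66·0.34 + 0.54·0.46) / (0.12)²
  = (3.612)² · (0.2244 + 0.2484) / 0.0144
  = 13.0465 · 0.4728 / 0.0144
  = 428.36
Round up → n = 429 per group.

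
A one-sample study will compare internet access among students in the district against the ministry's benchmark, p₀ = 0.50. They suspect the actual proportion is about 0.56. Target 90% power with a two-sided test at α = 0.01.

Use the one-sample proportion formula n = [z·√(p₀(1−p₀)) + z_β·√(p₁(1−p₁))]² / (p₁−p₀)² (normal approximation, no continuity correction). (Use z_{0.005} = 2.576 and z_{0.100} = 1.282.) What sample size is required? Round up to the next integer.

n = [z_{α/2}·√(p₀q₀) + z_β·√(p₁q₁)]² / (p₁ − p₀)²
  = [2.576·√(0.50·0.50) + 1.282·√(0.56·0.44)]² / (0.06)²
  = [2.576·0.5000 + 1.282·0.4964]² / 0.0036
  = [1.9244]² / 0.0036
  = 1028.66
Round up → n = 1029.

n = 1029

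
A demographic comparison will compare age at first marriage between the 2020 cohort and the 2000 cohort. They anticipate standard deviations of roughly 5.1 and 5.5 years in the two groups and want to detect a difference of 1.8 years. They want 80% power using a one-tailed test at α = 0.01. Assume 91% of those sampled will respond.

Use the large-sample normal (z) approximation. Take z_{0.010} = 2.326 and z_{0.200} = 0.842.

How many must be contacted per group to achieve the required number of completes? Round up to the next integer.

n = 192 per group

n = (z_α + z_β)² · (σ₁² + σ₂²) / δ²
  = (2.326 + 0.842)² · (5.1² + 5.5² = 56.26) / 1.8²
  = 10.0362 · 56.26 / 3.24
  = 174.27
Adjust for 91% response: 174.27 / 0.91 = 191.51.
Round up → n = 192 per group.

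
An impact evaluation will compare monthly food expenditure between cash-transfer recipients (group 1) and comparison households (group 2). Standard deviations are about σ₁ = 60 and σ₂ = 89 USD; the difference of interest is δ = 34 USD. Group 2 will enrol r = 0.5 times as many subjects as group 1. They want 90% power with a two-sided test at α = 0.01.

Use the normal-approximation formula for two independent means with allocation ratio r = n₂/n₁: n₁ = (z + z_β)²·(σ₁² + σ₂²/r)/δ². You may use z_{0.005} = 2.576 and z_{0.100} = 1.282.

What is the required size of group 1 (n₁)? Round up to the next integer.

n₁ = 251

n₁ = (z_{α/2} + z_β)² · (σ₁² + σ₂²/r) / δ²
   = (2.576 + 1.282)² · (60² + 89²/0.5) / 34²
   = 14.8842 · (3600 + 15842) / 1156
   = 14.8842 · 19442 / 1156
   = 250.33
Round up → n₁ = 251; n₂ = r·n₁ = 0.5 × 251 = 126.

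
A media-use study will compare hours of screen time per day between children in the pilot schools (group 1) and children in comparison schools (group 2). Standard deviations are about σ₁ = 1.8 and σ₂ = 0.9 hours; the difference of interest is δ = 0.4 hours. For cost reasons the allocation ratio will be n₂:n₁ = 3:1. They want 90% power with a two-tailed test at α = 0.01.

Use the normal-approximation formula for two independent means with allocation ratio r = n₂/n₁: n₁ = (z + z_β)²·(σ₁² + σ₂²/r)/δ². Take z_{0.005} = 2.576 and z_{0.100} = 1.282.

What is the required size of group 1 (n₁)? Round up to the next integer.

n₁ = 327

n₁ = (z_{α/2} + z_β)² · (σ₁² + σ₂²/r) / δ²
   = (2.576 + 1.282)² · (1.8² + 0.9²/3) / 0.4²
   = 14.8842 · (3.24 + 0.27) / 0.16
   = 14.8842 · 3.51 / 0.16
   = 326.52
Round up → n₁ = 327; n₂ = r·n₁ = 3 × 327 = 981.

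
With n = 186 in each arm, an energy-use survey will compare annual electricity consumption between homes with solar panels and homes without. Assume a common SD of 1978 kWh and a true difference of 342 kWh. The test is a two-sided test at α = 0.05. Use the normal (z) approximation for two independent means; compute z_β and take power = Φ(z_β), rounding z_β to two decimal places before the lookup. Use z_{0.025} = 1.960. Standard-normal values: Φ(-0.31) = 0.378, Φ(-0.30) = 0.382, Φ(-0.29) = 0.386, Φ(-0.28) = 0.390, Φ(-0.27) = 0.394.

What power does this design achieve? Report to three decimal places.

Power ≈ 0.386

z_β = δ·√(n/(σ₁²+σ₂²)) − z_{α/2}
    = 342 · √(186/7824968) − 1.960
    = 342 · 0.00488 − 1.960
    = 1.6674 − 1.960 = -0.2926 → -0.29
Power = Φ(-0.29) = 0.386.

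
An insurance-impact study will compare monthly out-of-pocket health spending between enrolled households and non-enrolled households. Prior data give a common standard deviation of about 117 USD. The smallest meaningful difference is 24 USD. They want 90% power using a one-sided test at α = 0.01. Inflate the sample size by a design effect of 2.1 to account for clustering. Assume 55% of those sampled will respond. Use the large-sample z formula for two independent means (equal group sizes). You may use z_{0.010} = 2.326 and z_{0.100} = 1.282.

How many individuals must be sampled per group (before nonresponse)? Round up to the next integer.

n = (z_α + z_β)² · (σ₁² + σ₂²) / δ²
  = (2.326 + 1.282)² · (2·117² = 27378) / 24²
  = 13.0177 · 27378 / 576
  = 618.75
Design effect: 2.1 × 618.75 = 1299.37.
Adjust for 55% response: 1299.37 / 0.55 = 2362.48.
Round up → n = 2363 per group.

n = 2363 per group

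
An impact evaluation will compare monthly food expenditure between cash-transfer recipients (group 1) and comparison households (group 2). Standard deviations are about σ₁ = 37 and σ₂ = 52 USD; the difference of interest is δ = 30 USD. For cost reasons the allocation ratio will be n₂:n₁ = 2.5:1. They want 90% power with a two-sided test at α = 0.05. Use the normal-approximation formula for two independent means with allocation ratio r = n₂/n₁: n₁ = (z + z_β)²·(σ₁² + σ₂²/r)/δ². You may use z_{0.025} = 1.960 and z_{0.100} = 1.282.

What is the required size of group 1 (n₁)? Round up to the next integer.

n₁ = (z_{α/2} + z_β)² · (σ₁² + σ₂²/r) / δ²
   = (1.960 + 1.282)² · (37² + 52²/2.5) / 30²
   = 10.5106 · (1369 + 1081.6) / 900
   = 10.5106 · 2450.6 / 900
   = 28.62
Round up → n₁ = 29; n₂ = r·n₁ = 2.5 × 29 = 73.

n₁ = 29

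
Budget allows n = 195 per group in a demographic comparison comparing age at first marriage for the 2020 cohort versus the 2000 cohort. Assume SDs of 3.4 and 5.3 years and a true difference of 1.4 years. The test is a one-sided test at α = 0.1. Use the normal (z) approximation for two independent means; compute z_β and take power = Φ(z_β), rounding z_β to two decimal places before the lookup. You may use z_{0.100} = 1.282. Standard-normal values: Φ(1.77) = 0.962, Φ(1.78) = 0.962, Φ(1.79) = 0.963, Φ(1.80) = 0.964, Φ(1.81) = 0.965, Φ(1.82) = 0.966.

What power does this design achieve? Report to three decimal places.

z_β = δ·√(n/(σ₁²+σ₂²)) − z_α
    = 1.4 · √(195/39.65) − 1.282
    = 1.4 · 2.21766 − 1.282
    = 3.1047 − 1.282 = 1.8227 → 1.82
Power = Φ(1.82) = 0.966.

Power ≈ 0.966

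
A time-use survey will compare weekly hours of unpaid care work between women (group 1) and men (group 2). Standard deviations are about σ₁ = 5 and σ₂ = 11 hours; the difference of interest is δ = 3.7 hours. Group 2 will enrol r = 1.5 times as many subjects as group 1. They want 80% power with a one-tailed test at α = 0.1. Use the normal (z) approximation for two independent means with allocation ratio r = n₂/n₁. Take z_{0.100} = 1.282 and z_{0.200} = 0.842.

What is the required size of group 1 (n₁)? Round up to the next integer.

n₁ = 35

n₁ = (z_α + z_β)² · (σ₁² + σ₂²/r) / δ²
   = (1.282 + 0.842)² · (5² + 11²/1.5) / 3.7²
   = 4.5114 · (25 + 80.6667) / 13.69
   = 4.5114 · 105.6667 / 13.69
   = 34.82
Round up → n₁ = 35; n₂ = r·n₁ = 1.5 × 35 = 53.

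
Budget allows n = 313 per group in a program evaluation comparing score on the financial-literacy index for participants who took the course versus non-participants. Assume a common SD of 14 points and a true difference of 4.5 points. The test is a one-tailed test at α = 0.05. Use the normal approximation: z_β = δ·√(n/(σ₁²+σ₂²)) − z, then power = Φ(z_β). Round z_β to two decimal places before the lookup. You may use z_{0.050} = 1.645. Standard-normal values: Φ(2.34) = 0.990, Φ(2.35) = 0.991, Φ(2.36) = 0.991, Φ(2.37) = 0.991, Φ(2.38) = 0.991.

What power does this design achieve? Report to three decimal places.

z_β = δ·√(n/(σ₁²+σ₂²)) − z_α
    = 4.5 · √(313/392) − 1.645
    = 4.5 · 0.89357 − 1.645
    = 4.0211 − 1.645 = 2.3761 → 2.38
Power = Φ(2.38) = 0.991.

Power ≈ 0.991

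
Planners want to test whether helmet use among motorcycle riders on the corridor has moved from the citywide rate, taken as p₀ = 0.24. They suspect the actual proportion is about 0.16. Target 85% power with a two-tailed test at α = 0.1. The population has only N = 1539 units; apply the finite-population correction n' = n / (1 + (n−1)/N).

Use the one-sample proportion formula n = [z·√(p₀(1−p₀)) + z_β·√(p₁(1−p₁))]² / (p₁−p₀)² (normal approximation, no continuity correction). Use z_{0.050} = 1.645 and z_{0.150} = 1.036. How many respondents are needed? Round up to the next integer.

n = 164

n = [z_{α/2}·√(p₀q₀) + z_β·√(p₁q₁)]² / (p₁ − p₀)²
  = [1.645·√(0.24·0.76) + 1.036·√(0.16·0.84)]² / (-0.08)²
  = [1.645·0.4271 + 1.036·0.3666]² / 0.0064
  = [1.0824]² / 0.0064
  = 183.05
Finite-population correction (N = 1539): 183.05 / (1 + (183.05 − 1)/1539) = 163.68.
Round up → n = 164.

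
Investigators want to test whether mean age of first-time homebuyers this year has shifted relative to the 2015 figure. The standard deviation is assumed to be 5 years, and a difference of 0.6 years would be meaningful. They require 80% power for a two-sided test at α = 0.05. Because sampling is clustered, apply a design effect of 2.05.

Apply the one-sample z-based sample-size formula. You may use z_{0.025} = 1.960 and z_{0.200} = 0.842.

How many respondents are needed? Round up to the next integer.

n = (z_{α/2} + z_β)² · σ² / δ²
  = (1.960 + 0.842)² · 5² / 0.6²
  = 7.8512 · 25 / 0.36
  = 545.22
Design effect: 2.05 × 545.22 = 1117.71.
Round up → n = 1118.

n = 1118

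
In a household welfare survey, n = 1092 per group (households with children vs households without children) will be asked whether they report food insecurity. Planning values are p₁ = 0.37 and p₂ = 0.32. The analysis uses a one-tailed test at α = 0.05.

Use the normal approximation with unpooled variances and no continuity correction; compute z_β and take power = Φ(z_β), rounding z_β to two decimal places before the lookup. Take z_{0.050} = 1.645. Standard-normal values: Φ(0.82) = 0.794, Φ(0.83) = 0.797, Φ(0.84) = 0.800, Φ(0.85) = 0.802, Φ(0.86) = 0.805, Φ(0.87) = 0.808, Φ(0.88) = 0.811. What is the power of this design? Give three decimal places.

Power ≈ 0.794

z_β = |p₁−p₂|·√(n/[p₁q₁+p₂q₂]) − z_α
    = 0.05 · √(1092/0.4507) − 1.645
    = 0.05 · 49.2229 − 1.645
    = 2.4611 − 1.645 = 0.8161 → 0.82
Power = Φ(0.82) = 0.794.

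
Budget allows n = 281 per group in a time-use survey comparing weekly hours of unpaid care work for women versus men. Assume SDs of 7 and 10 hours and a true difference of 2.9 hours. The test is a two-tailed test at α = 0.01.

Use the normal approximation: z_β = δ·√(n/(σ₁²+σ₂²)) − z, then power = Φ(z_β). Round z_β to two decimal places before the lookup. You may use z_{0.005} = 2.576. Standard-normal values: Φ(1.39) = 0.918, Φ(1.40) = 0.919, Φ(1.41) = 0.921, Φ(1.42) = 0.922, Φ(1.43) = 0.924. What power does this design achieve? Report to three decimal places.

z_β = δ·√(n/(σ₁²+σ₂²)) − z_{α/2}
    = 2.9 · √(281/149) − 2.576
    = 2.9 · 1.37328 − 2.576
    = 3.9825 − 2.576 = 1.4065 → 1.41
Power = Φ(1.41) = 0.921.

Power ≈ 0.921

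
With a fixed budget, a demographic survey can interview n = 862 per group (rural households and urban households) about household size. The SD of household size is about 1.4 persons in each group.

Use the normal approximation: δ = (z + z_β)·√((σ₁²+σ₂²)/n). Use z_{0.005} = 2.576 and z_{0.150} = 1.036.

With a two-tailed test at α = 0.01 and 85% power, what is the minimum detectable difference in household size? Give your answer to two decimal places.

Minimum detectable difference ≈ 0.24 persons

δ = (z_{α/2} + z_β) · √((σ₁²+σ₂²)/n)
  = (2.576 + 1.036) · √(3.92/862)
  = 3.612 · √0.00455
  = 3.612 · 0.0674
  = 0.2436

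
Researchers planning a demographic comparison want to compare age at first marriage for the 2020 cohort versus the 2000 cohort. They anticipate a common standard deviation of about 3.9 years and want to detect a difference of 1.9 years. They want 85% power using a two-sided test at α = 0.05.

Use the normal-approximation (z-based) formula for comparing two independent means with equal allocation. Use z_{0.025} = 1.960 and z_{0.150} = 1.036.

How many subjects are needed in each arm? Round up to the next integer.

n = 76 per group

n = (z_{α/2} + z_β)² · (σ₁² + σ₂²) / δ²
  = (1.960 + 1.036)² · (2·3.9² = 30.42) / 1.9²
  = 8.9760 · 30.42 / 3.61
  = 75.64
Round up → n = 76 per group.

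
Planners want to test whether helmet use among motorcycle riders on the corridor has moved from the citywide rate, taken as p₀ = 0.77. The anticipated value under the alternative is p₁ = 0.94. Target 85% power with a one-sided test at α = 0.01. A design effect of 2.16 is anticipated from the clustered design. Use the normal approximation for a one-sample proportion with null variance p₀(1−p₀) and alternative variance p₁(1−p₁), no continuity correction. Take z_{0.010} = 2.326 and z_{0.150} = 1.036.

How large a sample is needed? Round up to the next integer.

n = 113

n = [z_α·√(p₀q₀) + z_β·√(p₁q₁)]² / (p₁ − p₀)²
  = [2.326·√(0.77·0.23) + 1.036·√(0.94·0.06)]² / (0.17)²
  = [2.326·0.4208 + 1.036·0.2375]² / 0.0289
  = [1.2249]² / 0.0289
  = 51.92
Design effect: 2.16 × 51.92 = 112.14.
Round up → n = 113.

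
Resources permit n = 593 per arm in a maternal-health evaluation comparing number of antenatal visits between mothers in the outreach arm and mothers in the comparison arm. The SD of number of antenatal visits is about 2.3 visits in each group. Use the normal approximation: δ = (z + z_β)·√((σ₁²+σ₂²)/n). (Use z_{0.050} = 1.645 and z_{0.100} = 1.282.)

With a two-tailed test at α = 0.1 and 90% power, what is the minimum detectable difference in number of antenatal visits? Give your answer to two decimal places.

δ = (z_{α/2} + z_β) · √((σ₁²+σ₂²)/n)
  = (1.645 + 1.282) · √(10.58/593)
  = 2.927 · √0.01784
  = 2.927 · 0.1336
  = 0.3910

Minimum detectable difference ≈ 0.39 visits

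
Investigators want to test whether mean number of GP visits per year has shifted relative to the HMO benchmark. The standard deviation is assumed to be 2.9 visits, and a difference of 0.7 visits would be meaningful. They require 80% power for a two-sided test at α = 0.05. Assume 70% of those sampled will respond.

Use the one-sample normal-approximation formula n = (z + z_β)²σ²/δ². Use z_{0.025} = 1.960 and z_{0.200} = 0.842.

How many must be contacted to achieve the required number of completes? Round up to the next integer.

n = 193

n = (z_{α/2} + z_β)² · σ² / δ²
  = (1.960 + 0.842)² · 2.9² / 0.7²
  = 7.8512 · 8.41 / 0.49
  = 134.75
Adjust for 70% response: 134.75 / 0.70 = 192.50.
Round up → n = 193.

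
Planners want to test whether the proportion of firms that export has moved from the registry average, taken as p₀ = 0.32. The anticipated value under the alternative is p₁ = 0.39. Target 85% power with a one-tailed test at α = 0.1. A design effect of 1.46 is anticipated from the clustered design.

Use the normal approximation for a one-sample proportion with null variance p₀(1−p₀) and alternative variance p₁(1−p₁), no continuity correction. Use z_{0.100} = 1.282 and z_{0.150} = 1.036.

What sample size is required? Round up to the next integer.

n = [z_α·√(p₀q₀) + z_β·√(p₁q₁)]² / (p₁ − p₀)²
  = [1.282·√(0.32·0.68) + 1.036·√(0.39·0.61)]² / (0.07)²
  = [1.282·0.4665 + 1.036·0.4877]² / 0.0049
  = [1.1033]² / 0.0049
  = 248.44
Design effect: 1.46 × 248.44 = 362.72.
Round up → n = 363.

n = 363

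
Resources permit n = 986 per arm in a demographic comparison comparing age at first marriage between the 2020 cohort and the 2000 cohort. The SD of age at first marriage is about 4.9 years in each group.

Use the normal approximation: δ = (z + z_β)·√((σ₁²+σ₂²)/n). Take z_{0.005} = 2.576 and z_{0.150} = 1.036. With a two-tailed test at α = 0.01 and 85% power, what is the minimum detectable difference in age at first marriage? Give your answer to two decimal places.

δ = (z_{α/2} + z_β) · √((σ₁²+σ₂²)/n)
  = (2.576 + 1.036) · √(48.02/986)
  = 3.612 · √0.0487
  = 3.612 · 0.2207
  = 0.7971

Minimum detectable difference ≈ 0.80 years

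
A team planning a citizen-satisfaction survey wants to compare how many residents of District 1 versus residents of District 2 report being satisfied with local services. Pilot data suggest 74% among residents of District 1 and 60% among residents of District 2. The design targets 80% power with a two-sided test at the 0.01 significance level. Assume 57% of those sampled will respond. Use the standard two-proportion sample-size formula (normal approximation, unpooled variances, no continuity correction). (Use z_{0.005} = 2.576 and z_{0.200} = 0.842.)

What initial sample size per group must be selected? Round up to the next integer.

n = (z_{α/2} + z_β)² · [p₁(1−p₁) + p₂(1−p₂)] / (p₁ − p₂)²
  = (2.576 + 0.842)² · (0.74·0.26 + 0.60·0.40) / (0.14)²
  = (3.418)² · (0.1924 + 0.2400) / 0.0196
  = 11.6827 · 0.4324 / 0.0196
  = 257.74
Adjust for 57% response: 257.74 / 0.57 = 452.17.
Round up → n = 453 per group.

n = 453 per group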